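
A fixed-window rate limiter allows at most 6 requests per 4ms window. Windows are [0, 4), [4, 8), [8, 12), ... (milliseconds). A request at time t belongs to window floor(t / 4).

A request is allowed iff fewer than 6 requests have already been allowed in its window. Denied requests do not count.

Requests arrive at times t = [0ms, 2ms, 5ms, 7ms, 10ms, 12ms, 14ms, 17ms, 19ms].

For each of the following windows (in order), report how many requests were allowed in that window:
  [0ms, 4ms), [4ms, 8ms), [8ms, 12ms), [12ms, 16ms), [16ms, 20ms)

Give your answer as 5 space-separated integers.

Processing requests:
  req#1 t=0ms (window 0): ALLOW
  req#2 t=2ms (window 0): ALLOW
  req#3 t=5ms (window 1): ALLOW
  req#4 t=7ms (window 1): ALLOW
  req#5 t=10ms (window 2): ALLOW
  req#6 t=12ms (window 3): ALLOW
  req#7 t=14ms (window 3): ALLOW
  req#8 t=17ms (window 4): ALLOW
  req#9 t=19ms (window 4): ALLOW

Allowed counts by window: 2 2 1 2 2

Answer: 2 2 1 2 2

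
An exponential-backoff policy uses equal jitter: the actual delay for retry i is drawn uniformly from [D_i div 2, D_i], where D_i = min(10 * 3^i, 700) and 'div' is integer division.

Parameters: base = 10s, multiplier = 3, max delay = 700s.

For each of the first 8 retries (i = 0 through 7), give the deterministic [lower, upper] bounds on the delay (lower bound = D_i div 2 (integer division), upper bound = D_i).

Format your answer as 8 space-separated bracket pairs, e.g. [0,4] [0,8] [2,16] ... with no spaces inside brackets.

Computing bounds per retry:
  i=0: D_i=min(10*3^0,700)=10, bounds=[5,10]
  i=1: D_i=min(10*3^1,700)=30, bounds=[15,30]
  i=2: D_i=min(10*3^2,700)=90, bounds=[45,90]
  i=3: D_i=min(10*3^3,700)=270, bounds=[135,270]
  i=4: D_i=min(10*3^4,700)=700, bounds=[350,700]
  i=5: D_i=min(10*3^5,700)=700, bounds=[350,700]
  i=6: D_i=min(10*3^6,700)=700, bounds=[350,700]
  i=7: D_i=min(10*3^7,700)=700, bounds=[350,700]

Answer: [5,10] [15,30] [45,90] [135,270] [350,700] [350,700] [350,700] [350,700]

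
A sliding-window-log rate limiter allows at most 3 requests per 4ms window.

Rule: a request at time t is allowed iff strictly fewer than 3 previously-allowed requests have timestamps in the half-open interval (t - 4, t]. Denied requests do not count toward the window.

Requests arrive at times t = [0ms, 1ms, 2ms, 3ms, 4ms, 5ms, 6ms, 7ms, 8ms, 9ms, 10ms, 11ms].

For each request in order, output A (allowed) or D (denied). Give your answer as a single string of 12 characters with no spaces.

Tracking allowed requests in the window:
  req#1 t=0ms: ALLOW
  req#2 t=1ms: ALLOW
  req#3 t=2ms: ALLOW
  req#4 t=3ms: DENY
  req#5 t=4ms: ALLOW
  req#6 t=5ms: ALLOW
  req#7 t=6ms: ALLOW
  req#8 t=7ms: DENY
  req#9 t=8ms: ALLOW
  req#10 t=9ms: ALLOW
  req#11 t=10ms: ALLOW
  req#12 t=11ms: DENY

Answer: AAADAAADAAAD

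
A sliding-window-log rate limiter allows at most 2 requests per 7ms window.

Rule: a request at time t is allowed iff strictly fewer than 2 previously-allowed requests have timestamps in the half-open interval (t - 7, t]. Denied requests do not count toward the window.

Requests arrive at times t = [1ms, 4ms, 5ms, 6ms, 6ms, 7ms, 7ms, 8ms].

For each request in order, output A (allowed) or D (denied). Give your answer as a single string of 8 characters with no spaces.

Tracking allowed requests in the window:
  req#1 t=1ms: ALLOW
  req#2 t=4ms: ALLOW
  req#3 t=5ms: DENY
  req#4 t=6ms: DENY
  req#5 t=6ms: DENY
  req#6 t=7ms: DENY
  req#7 t=7ms: DENY
  req#8 t=8ms: ALLOW

Answer: AADDDDDA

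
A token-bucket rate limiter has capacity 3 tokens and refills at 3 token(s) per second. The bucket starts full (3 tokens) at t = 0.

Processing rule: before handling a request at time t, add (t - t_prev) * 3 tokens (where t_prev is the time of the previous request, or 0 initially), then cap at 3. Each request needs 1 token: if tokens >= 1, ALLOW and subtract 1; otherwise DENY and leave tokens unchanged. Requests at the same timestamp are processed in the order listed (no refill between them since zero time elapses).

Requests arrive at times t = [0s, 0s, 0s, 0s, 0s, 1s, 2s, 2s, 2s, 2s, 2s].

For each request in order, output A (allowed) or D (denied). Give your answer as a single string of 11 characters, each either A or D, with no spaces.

Simulating step by step:
  req#1 t=0s: ALLOW
  req#2 t=0s: ALLOW
  req#3 t=0s: ALLOW
  req#4 t=0s: DENY
  req#5 t=0s: DENY
  req#6 t=1s: ALLOW
  req#7 t=2s: ALLOW
  req#8 t=2s: ALLOW
  req#9 t=2s: ALLOW
  req#10 t=2s: DENY
  req#11 t=2s: DENY

Answer: AAADDAAAADD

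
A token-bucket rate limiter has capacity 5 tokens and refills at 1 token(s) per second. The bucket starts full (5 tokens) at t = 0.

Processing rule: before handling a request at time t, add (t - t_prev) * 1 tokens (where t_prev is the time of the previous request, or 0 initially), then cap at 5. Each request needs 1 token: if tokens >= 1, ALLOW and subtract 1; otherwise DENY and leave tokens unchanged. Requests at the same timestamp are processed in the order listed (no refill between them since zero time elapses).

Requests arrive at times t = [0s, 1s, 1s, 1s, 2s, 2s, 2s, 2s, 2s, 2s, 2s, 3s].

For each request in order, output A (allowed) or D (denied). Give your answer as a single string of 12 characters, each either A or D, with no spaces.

Answer: AAAAAAADDDDA

Derivation:
Simulating step by step:
  req#1 t=0s: ALLOW
  req#2 t=1s: ALLOW
  req#3 t=1s: ALLOW
  req#4 t=1s: ALLOW
  req#5 t=2s: ALLOW
  req#6 t=2s: ALLOW
  req#7 t=2s: ALLOW
  req#8 t=2s: DENY
  req#9 t=2s: DENY
  req#10 t=2s: DENY
  req#11 t=2s: DENY
  req#12 t=3s: ALLOW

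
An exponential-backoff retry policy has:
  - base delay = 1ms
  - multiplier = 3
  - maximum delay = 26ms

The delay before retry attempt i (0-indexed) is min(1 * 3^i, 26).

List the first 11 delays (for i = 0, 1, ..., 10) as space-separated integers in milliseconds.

Answer: 1 3 9 26 26 26 26 26 26 26 26

Derivation:
Computing each delay:
  i=0: min(1*3^0, 26) = 1
  i=1: min(1*3^1, 26) = 3
  i=2: min(1*3^2, 26) = 9
  i=3: min(1*3^3, 26) = 26
  i=4: min(1*3^4, 26) = 26
  i=5: min(1*3^5, 26) = 26
  i=6: min(1*3^6, 26) = 26
  i=7: min(1*3^7, 26) = 26
  i=8: min(1*3^8, 26) = 26
  i=9: min(1*3^9, 26) = 26
  i=10: min(1*3^10, 26) = 26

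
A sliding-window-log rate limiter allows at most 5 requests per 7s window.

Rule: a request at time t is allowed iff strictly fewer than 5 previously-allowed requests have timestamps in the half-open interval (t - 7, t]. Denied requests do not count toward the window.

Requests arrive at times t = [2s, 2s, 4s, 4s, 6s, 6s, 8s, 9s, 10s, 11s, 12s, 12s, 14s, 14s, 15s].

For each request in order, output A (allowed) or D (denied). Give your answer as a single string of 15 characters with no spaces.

Tracking allowed requests in the window:
  req#1 t=2s: ALLOW
  req#2 t=2s: ALLOW
  req#3 t=4s: ALLOW
  req#4 t=4s: ALLOW
  req#5 t=6s: ALLOW
  req#6 t=6s: DENY
  req#7 t=8s: DENY
  req#8 t=9s: ALLOW
  req#9 t=10s: ALLOW
  req#10 t=11s: ALLOW
  req#11 t=12s: ALLOW
  req#12 t=12s: DENY
  req#13 t=14s: ALLOW
  req#14 t=14s: DENY
  req#15 t=15s: DENY

Answer: AAAAADDAAAADADD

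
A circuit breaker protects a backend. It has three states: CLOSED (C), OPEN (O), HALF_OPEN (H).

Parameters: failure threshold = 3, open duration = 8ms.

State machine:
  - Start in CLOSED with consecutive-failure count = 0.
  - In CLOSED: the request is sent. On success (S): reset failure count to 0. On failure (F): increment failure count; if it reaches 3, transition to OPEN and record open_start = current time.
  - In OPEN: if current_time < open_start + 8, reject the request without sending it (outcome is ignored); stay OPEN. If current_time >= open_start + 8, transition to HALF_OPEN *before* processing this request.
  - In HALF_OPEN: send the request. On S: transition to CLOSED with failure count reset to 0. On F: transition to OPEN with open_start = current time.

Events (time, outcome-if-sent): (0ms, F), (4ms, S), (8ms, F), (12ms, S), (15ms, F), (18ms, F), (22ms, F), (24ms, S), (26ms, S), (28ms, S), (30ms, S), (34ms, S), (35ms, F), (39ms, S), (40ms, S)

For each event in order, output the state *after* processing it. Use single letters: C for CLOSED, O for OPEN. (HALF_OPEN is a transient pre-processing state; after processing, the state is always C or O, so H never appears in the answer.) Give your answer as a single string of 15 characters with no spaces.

Answer: CCCCCCOOOOCCCCC

Derivation:
State after each event:
  event#1 t=0ms outcome=F: state=CLOSED
  event#2 t=4ms outcome=S: state=CLOSED
  event#3 t=8ms outcome=F: state=CLOSED
  event#4 t=12ms outcome=S: state=CLOSED
  event#5 t=15ms outcome=F: state=CLOSED
  event#6 t=18ms outcome=F: state=CLOSED
  event#7 t=22ms outcome=F: state=OPEN
  event#8 t=24ms outcome=S: state=OPEN
  event#9 t=26ms outcome=S: state=OPEN
  event#10 t=28ms outcome=S: state=OPEN
  event#11 t=30ms outcome=S: state=CLOSED
  event#12 t=34ms outcome=S: state=CLOSED
  event#13 t=35ms outcome=F: state=CLOSED
  event#14 t=39ms outcome=S: state=CLOSED
  event#15 t=40ms outcome=S: state=CLOSED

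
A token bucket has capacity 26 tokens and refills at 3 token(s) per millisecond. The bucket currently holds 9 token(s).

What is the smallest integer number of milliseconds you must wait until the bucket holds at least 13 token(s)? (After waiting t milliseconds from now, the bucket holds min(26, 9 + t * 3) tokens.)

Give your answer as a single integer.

Need 9 + t * 3 >= 13, so t >= 4/3.
Smallest integer t = ceil(4/3) = 2.

Answer: 2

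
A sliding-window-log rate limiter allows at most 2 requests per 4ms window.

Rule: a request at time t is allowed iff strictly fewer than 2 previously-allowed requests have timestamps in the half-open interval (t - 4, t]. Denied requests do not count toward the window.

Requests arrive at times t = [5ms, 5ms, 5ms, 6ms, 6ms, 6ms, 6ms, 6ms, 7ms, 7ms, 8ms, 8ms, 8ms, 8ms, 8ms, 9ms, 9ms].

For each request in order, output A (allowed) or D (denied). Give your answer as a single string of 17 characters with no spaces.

Tracking allowed requests in the window:
  req#1 t=5ms: ALLOW
  req#2 t=5ms: ALLOW
  req#3 t=5ms: DENY
  req#4 t=6ms: DENY
  req#5 t=6ms: DENY
  req#6 t=6ms: DENY
  req#7 t=6ms: DENY
  req#8 t=6ms: DENY
  req#9 t=7ms: DENY
  req#10 t=7ms: DENY
  req#11 t=8ms: DENY
  req#12 t=8ms: DENY
  req#13 t=8ms: DENY
  req#14 t=8ms: DENY
  req#15 t=8ms: DENY
  req#16 t=9ms: ALLOW
  req#17 t=9ms: ALLOW

Answer: AADDDDDDDDDDDDDAA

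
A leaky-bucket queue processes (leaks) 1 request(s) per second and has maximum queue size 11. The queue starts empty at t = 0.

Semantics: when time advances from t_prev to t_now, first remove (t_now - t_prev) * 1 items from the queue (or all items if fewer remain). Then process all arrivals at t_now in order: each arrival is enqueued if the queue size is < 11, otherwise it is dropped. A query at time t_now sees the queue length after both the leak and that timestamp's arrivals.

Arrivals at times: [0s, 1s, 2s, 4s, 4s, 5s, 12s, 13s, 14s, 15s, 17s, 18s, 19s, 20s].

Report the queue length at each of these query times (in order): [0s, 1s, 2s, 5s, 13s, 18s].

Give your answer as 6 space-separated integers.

Answer: 1 1 1 2 1 1

Derivation:
Queue lengths at query times:
  query t=0s: backlog = 1
  query t=1s: backlog = 1
  query t=2s: backlog = 1
  query t=5s: backlog = 2
  query t=13s: backlog = 1
  query t=18s: backlog = 1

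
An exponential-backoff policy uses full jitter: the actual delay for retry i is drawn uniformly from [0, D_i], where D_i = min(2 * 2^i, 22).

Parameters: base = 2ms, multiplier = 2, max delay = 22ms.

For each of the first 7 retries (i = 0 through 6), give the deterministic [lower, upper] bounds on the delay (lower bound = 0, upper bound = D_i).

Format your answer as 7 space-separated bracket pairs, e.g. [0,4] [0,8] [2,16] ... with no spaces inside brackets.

Answer: [0,2] [0,4] [0,8] [0,16] [0,22] [0,22] [0,22]

Derivation:
Computing bounds per retry:
  i=0: D_i=min(2*2^0,22)=2, bounds=[0,2]
  i=1: D_i=min(2*2^1,22)=4, bounds=[0,4]
  i=2: D_i=min(2*2^2,22)=8, bounds=[0,8]
  i=3: D_i=min(2*2^3,22)=16, bounds=[0,16]
  i=4: D_i=min(2*2^4,22)=22, bounds=[0,22]
  i=5: D_i=min(2*2^5,22)=22, bounds=[0,22]
  i=6: D_i=min(2*2^6,22)=22, bounds=[0,22]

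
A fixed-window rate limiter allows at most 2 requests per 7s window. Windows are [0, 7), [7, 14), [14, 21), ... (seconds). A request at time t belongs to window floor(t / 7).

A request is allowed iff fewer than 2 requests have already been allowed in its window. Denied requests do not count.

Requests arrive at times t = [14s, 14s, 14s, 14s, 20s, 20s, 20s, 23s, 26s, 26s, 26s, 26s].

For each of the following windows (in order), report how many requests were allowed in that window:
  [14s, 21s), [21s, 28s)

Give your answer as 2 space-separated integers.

Answer: 2 2

Derivation:
Processing requests:
  req#1 t=14s (window 2): ALLOW
  req#2 t=14s (window 2): ALLOW
  req#3 t=14s (window 2): DENY
  req#4 t=14s (window 2): DENY
  req#5 t=20s (window 2): DENY
  req#6 t=20s (window 2): DENY
  req#7 t=20s (window 2): DENY
  req#8 t=23s (window 3): ALLOW
  req#9 t=26s (window 3): ALLOW
  req#10 t=26s (window 3): DENY
  req#11 t=26s (window 3): DENY
  req#12 t=26s (window 3): DENY

Allowed counts by window: 2 2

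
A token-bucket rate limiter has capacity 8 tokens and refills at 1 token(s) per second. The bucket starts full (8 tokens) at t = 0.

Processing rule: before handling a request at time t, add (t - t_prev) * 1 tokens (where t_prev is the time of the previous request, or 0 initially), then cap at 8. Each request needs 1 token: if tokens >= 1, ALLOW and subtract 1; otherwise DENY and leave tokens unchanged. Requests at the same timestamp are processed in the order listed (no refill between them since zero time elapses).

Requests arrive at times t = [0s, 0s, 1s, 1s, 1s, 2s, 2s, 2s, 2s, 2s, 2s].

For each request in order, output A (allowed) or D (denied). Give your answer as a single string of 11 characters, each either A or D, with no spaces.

Simulating step by step:
  req#1 t=0s: ALLOW
  req#2 t=0s: ALLOW
  req#3 t=1s: ALLOW
  req#4 t=1s: ALLOW
  req#5 t=1s: ALLOW
  req#6 t=2s: ALLOW
  req#7 t=2s: ALLOW
  req#8 t=2s: ALLOW
  req#9 t=2s: ALLOW
  req#10 t=2s: ALLOW
  req#11 t=2s: DENY

Answer: AAAAAAAAAAD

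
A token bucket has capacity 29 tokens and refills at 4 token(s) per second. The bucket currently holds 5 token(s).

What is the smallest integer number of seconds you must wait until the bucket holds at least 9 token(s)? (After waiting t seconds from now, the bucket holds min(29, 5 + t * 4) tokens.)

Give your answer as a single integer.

Answer: 1

Derivation:
Need 5 + t * 4 >= 9, so t >= 4/4.
Smallest integer t = ceil(4/4) = 1.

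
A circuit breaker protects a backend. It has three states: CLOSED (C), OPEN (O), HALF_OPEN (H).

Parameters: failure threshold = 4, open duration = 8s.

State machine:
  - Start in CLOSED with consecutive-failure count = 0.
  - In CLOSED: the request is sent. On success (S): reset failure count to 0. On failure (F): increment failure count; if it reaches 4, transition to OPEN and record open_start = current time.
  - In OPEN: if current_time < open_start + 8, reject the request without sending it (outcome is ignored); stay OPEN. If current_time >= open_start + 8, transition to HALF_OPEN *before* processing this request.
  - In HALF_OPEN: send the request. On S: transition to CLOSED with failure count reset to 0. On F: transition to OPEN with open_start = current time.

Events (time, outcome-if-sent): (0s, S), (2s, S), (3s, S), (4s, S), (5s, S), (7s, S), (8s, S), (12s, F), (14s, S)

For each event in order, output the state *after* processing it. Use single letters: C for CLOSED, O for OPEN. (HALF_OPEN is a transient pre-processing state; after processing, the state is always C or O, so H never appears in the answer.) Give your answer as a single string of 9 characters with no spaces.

Answer: CCCCCCCCC

Derivation:
State after each event:
  event#1 t=0s outcome=S: state=CLOSED
  event#2 t=2s outcome=S: state=CLOSED
  event#3 t=3s outcome=S: state=CLOSED
  event#4 t=4s outcome=S: state=CLOSED
  event#5 t=5s outcome=S: state=CLOSED
  event#6 t=7s outcome=S: state=CLOSED
  event#7 t=8s outcome=S: state=CLOSED
  event#8 t=12s outcome=F: state=CLOSED
  event#9 t=14s outcome=S: state=CLOSED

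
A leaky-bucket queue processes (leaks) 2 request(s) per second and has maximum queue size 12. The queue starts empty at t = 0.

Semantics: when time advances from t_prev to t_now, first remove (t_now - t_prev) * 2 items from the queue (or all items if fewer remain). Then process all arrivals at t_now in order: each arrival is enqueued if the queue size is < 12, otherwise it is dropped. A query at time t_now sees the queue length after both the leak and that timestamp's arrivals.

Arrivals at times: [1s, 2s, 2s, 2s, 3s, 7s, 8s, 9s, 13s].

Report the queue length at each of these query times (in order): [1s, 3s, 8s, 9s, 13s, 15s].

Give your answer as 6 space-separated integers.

Answer: 1 2 1 1 1 0

Derivation:
Queue lengths at query times:
  query t=1s: backlog = 1
  query t=3s: backlog = 2
  query t=8s: backlog = 1
  query t=9s: backlog = 1
  query t=13s: backlog = 1
  query t=15s: backlog = 0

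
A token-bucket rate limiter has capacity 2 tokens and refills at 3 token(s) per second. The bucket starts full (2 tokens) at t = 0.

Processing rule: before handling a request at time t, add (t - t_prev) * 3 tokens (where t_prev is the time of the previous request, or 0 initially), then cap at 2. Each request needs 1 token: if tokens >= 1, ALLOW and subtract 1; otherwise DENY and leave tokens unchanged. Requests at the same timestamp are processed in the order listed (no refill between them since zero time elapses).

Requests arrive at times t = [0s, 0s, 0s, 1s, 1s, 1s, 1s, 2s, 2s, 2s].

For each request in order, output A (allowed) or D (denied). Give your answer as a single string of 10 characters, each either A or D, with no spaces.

Simulating step by step:
  req#1 t=0s: ALLOW
  req#2 t=0s: ALLOW
  req#3 t=0s: DENY
  req#4 t=1s: ALLOW
  req#5 t=1s: ALLOW
  req#6 t=1s: DENY
  req#7 t=1s: DENY
  req#8 t=2s: ALLOW
  req#9 t=2s: ALLOW
  req#10 t=2s: DENY

Answer: AADAADDAAD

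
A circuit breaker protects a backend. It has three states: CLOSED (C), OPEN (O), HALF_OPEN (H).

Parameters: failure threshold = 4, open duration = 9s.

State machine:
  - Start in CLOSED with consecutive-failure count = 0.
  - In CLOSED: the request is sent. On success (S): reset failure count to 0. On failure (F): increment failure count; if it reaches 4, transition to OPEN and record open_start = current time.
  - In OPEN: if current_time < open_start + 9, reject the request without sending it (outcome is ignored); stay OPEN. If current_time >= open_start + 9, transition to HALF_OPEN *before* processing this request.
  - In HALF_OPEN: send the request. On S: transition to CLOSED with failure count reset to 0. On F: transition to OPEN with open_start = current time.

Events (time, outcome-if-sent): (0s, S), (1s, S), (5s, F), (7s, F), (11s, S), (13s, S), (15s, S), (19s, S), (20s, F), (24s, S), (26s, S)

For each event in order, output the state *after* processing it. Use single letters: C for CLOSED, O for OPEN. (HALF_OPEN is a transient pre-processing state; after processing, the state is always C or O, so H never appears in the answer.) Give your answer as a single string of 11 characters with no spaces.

Answer: CCCCCCCCCCC

Derivation:
State after each event:
  event#1 t=0s outcome=S: state=CLOSED
  event#2 t=1s outcome=S: state=CLOSED
  event#3 t=5s outcome=F: state=CLOSED
  event#4 t=7s outcome=F: state=CLOSED
  event#5 t=11s outcome=S: state=CLOSED
  event#6 t=13s outcome=S: state=CLOSED
  event#7 t=15s outcome=S: state=CLOSED
  event#8 t=19s outcome=S: state=CLOSED
  event#9 t=20s outcome=F: state=CLOSED
  event#10 t=24s outcome=S: state=CLOSED
  event#11 t=26s outcome=S: state=CLOSED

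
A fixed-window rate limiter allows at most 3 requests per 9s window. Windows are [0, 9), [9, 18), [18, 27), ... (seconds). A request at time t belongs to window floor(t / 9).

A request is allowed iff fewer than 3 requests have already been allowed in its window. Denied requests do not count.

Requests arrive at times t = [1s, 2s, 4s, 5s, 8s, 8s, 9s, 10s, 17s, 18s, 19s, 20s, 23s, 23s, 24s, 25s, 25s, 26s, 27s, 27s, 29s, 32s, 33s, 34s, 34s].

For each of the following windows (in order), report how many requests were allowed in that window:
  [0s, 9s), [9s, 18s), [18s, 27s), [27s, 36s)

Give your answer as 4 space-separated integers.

Processing requests:
  req#1 t=1s (window 0): ALLOW
  req#2 t=2s (window 0): ALLOW
  req#3 t=4s (window 0): ALLOW
  req#4 t=5s (window 0): DENY
  req#5 t=8s (window 0): DENY
  req#6 t=8s (window 0): DENY
  req#7 t=9s (window 1): ALLOW
  req#8 t=10s (window 1): ALLOW
  req#9 t=17s (window 1): ALLOW
  req#10 t=18s (window 2): ALLOW
  req#11 t=19s (window 2): ALLOW
  req#12 t=20s (window 2): ALLOW
  req#13 t=23s (window 2): DENY
  req#14 t=23s (window 2): DENY
  req#15 t=24s (window 2): DENY
  req#16 t=25s (window 2): DENY
  req#17 t=25s (window 2): DENY
  req#18 t=26s (window 2): DENY
  req#19 t=27s (window 3): ALLOW
  req#20 t=27s (window 3): ALLOW
  req#21 t=29s (window 3): ALLOW
  req#22 t=32s (window 3): DENY
  req#23 t=33s (window 3): DENY
  req#24 t=34s (window 3): DENY
  req#25 t=34s (window 3): DENY

Allowed counts by window: 3 3 3 3

Answer: 3 3 3 3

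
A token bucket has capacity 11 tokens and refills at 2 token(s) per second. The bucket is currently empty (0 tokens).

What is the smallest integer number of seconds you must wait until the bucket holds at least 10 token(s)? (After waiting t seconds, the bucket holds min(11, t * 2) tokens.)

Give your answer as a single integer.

Need t * 2 >= 10, so t >= 10/2.
Smallest integer t = ceil(10/2) = 5.

Answer: 5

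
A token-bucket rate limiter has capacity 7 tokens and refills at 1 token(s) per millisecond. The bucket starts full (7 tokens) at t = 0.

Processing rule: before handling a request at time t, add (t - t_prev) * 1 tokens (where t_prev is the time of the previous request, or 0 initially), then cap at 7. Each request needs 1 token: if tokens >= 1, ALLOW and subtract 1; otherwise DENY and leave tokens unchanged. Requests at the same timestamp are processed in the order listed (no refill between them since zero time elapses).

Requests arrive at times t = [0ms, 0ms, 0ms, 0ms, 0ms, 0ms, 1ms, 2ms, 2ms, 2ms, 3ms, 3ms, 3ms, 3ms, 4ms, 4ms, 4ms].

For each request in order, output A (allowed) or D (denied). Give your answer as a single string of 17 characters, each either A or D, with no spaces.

Simulating step by step:
  req#1 t=0ms: ALLOW
  req#2 t=0ms: ALLOW
  req#3 t=0ms: ALLOW
  req#4 t=0ms: ALLOW
  req#5 t=0ms: ALLOW
  req#6 t=0ms: ALLOW
  req#7 t=1ms: ALLOW
  req#8 t=2ms: ALLOW
  req#9 t=2ms: ALLOW
  req#10 t=2ms: DENY
  req#11 t=3ms: ALLOW
  req#12 t=3ms: DENY
  req#13 t=3ms: DENY
  req#14 t=3ms: DENY
  req#15 t=4ms: ALLOW
  req#16 t=4ms: DENY
  req#17 t=4ms: DENY

Answer: AAAAAAAAADADDDADD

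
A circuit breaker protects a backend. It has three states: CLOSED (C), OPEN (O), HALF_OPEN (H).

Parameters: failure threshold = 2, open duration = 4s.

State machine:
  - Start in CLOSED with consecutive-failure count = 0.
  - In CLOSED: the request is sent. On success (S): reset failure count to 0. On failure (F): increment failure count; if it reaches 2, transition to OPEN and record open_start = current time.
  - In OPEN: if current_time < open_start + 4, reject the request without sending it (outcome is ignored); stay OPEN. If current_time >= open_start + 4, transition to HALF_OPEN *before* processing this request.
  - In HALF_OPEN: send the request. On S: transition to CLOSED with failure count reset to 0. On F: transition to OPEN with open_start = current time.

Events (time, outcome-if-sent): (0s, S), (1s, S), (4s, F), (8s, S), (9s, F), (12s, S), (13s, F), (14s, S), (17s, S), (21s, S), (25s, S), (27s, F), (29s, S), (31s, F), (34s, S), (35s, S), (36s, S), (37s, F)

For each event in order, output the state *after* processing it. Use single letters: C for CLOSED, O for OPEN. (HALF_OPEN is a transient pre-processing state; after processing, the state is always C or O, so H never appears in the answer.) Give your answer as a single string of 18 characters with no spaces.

Answer: CCCCCCCCCCCCCCCCCC

Derivation:
State after each event:
  event#1 t=0s outcome=S: state=CLOSED
  event#2 t=1s outcome=S: state=CLOSED
  event#3 t=4s outcome=F: state=CLOSED
  event#4 t=8s outcome=S: state=CLOSED
  event#5 t=9s outcome=F: state=CLOSED
  event#6 t=12s outcome=S: state=CLOSED
  event#7 t=13s outcome=F: state=CLOSED
  event#8 t=14s outcome=S: state=CLOSED
  event#9 t=17s outcome=S: state=CLOSED
  event#10 t=21s outcome=S: state=CLOSED
  event#11 t=25s outcome=S: state=CLOSED
  event#12 t=27s outcome=F: state=CLOSED
  event#13 t=29s outcome=S: state=CLOSED
  event#14 t=31s outcome=F: state=CLOSED
  event#15 t=34s outcome=S: state=CLOSED
  event#16 t=35s outcome=S: state=CLOSED
  event#17 t=36s outcome=S: state=CLOSED
  event#18 t=37s outcome=F: state=CLOSED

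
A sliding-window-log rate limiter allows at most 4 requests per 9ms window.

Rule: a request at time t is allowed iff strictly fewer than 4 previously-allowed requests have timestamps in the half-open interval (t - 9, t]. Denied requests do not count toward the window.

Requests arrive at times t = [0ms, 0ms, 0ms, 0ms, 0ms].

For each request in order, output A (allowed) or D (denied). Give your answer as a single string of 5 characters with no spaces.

Answer: AAAAD

Derivation:
Tracking allowed requests in the window:
  req#1 t=0ms: ALLOW
  req#2 t=0ms: ALLOW
  req#3 t=0ms: ALLOW
  req#4 t=0ms: ALLOW
  req#5 t=0ms: DENY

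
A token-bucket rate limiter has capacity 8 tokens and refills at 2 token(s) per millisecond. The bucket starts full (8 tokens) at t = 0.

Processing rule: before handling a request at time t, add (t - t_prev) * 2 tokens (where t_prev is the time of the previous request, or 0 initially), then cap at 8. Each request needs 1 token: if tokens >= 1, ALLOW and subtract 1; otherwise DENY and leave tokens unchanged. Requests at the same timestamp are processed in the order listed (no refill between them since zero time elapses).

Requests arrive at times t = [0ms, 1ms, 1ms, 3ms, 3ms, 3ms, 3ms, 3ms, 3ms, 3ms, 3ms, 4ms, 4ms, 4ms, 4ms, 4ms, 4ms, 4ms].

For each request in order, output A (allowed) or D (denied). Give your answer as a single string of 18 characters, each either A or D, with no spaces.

Answer: AAAAAAAAAAAAADDDDD

Derivation:
Simulating step by step:
  req#1 t=0ms: ALLOW
  req#2 t=1ms: ALLOW
  req#3 t=1ms: ALLOW
  req#4 t=3ms: ALLOW
  req#5 t=3ms: ALLOW
  req#6 t=3ms: ALLOW
  req#7 t=3ms: ALLOW
  req#8 t=3ms: ALLOW
  req#9 t=3ms: ALLOW
  req#10 t=3ms: ALLOW
  req#11 t=3ms: ALLOW
  req#12 t=4ms: ALLOW
  req#13 t=4ms: ALLOW
  req#14 t=4ms: DENY
  req#15 t=4ms: DENY
  req#16 t=4ms: DENY
  req#17 t=4ms: DENY
  req#18 t=4ms: DENY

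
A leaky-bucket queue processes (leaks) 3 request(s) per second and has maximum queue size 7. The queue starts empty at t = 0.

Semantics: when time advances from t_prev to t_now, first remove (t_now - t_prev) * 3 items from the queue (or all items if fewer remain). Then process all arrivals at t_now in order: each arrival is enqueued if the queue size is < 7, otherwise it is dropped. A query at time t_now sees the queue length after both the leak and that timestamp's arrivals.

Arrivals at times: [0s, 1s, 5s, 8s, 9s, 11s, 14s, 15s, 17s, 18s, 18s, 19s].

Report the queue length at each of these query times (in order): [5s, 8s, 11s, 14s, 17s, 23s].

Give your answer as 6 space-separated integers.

Answer: 1 1 1 1 1 0

Derivation:
Queue lengths at query times:
  query t=5s: backlog = 1
  query t=8s: backlog = 1
  query t=11s: backlog = 1
  query t=14s: backlog = 1
  query t=17s: backlog = 1
  query t=23s: backlog = 0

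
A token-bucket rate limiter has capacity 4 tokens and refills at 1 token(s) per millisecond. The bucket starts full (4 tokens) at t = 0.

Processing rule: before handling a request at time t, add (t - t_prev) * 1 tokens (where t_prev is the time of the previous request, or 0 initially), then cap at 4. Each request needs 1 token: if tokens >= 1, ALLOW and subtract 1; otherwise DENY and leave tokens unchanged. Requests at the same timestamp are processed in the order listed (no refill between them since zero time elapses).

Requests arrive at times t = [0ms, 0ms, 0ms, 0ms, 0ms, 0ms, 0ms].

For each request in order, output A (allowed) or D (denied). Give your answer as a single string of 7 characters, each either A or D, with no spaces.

Simulating step by step:
  req#1 t=0ms: ALLOW
  req#2 t=0ms: ALLOW
  req#3 t=0ms: ALLOW
  req#4 t=0ms: ALLOW
  req#5 t=0ms: DENY
  req#6 t=0ms: DENY
  req#7 t=0ms: DENY

Answer: AAAADDD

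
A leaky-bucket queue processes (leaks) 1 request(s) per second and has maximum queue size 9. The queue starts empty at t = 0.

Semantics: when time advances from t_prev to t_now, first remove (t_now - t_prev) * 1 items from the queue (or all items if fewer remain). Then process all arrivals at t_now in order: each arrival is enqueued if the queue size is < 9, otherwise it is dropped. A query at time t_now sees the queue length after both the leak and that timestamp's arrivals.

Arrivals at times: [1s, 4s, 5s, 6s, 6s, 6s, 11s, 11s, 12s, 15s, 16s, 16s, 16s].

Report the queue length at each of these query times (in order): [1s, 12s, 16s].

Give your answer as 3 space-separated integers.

Answer: 1 2 3

Derivation:
Queue lengths at query times:
  query t=1s: backlog = 1
  query t=12s: backlog = 2
  query t=16s: backlog = 3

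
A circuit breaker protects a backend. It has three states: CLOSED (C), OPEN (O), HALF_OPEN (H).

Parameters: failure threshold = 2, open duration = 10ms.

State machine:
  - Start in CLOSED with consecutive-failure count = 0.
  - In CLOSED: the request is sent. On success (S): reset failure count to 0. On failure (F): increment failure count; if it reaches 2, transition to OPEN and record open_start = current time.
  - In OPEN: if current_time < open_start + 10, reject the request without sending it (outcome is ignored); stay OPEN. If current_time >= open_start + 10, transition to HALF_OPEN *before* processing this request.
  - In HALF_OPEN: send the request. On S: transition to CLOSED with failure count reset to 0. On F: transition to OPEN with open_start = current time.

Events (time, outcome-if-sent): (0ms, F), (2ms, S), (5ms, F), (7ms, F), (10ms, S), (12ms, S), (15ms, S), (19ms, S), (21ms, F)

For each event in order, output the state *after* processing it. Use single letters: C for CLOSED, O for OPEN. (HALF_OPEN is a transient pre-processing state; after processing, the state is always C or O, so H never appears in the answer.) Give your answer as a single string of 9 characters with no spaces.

Answer: CCCOOOOCC

Derivation:
State after each event:
  event#1 t=0ms outcome=F: state=CLOSED
  event#2 t=2ms outcome=S: state=CLOSED
  event#3 t=5ms outcome=F: state=CLOSED
  event#4 t=7ms outcome=F: state=OPEN
  event#5 t=10ms outcome=S: state=OPEN
  event#6 t=12ms outcome=S: state=OPEN
  event#7 t=15ms outcome=S: state=OPEN
  event#8 t=19ms outcome=S: state=CLOSED
  event#9 t=21ms outcome=F: state=CLOSED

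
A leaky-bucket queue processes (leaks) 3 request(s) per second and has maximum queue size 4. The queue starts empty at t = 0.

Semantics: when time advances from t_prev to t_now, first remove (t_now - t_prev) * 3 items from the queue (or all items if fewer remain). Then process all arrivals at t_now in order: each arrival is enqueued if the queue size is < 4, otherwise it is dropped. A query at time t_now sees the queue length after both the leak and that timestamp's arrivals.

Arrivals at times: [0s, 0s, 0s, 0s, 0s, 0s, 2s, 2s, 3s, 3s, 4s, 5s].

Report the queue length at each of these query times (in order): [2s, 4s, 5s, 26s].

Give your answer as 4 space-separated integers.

Queue lengths at query times:
  query t=2s: backlog = 2
  query t=4s: backlog = 1
  query t=5s: backlog = 1
  query t=26s: backlog = 0

Answer: 2 1 1 0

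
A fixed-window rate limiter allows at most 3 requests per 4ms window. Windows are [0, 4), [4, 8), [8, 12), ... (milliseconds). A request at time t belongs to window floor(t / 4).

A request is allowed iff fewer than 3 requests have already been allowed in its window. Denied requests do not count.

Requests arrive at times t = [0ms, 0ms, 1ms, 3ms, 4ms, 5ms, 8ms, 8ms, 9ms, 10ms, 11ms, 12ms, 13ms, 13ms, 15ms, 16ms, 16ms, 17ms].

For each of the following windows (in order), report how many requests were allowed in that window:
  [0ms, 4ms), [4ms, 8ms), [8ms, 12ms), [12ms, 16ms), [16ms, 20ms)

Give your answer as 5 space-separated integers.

Processing requests:
  req#1 t=0ms (window 0): ALLOW
  req#2 t=0ms (window 0): ALLOW
  req#3 t=1ms (window 0): ALLOW
  req#4 t=3ms (window 0): DENY
  req#5 t=4ms (window 1): ALLOW
  req#6 t=5ms (window 1): ALLOW
  req#7 t=8ms (window 2): ALLOW
  req#8 t=8ms (window 2): ALLOW
  req#9 t=9ms (window 2): ALLOW
  req#10 t=10ms (window 2): DENY
  req#11 t=11ms (window 2): DENY
  req#12 t=12ms (window 3): ALLOW
  req#13 t=13ms (window 3): ALLOW
  req#14 t=13ms (window 3): ALLOW
  req#15 t=15ms (window 3): DENY
  req#16 t=16ms (window 4): ALLOW
  req#17 t=16ms (window 4): ALLOW
  req#18 t=17ms (window 4): ALLOW

Allowed counts by window: 3 2 3 3 3

Answer: 3 2 3 3 3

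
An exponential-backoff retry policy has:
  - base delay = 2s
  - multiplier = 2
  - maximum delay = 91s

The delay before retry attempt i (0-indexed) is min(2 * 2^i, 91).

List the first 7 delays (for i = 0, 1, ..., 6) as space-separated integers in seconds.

Answer: 2 4 8 16 32 64 91

Derivation:
Computing each delay:
  i=0: min(2*2^0, 91) = 2
  i=1: min(2*2^1, 91) = 4
  i=2: min(2*2^2, 91) = 8
  i=3: min(2*2^3, 91) = 16
  i=4: min(2*2^4, 91) = 32
  i=5: min(2*2^5, 91) = 64
  i=6: min(2*2^6, 91) = 91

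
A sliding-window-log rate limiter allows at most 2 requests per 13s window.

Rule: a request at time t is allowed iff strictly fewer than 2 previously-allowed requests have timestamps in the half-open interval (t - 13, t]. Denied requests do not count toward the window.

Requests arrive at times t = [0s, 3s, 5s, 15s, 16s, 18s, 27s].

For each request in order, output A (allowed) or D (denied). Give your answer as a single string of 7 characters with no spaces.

Answer: AADAADD

Derivation:
Tracking allowed requests in the window:
  req#1 t=0s: ALLOW
  req#2 t=3s: ALLOW
  req#3 t=5s: DENY
  req#4 t=15s: ALLOW
  req#5 t=16s: ALLOW
  req#6 t=18s: DENY
  req#7 t=27s: DENY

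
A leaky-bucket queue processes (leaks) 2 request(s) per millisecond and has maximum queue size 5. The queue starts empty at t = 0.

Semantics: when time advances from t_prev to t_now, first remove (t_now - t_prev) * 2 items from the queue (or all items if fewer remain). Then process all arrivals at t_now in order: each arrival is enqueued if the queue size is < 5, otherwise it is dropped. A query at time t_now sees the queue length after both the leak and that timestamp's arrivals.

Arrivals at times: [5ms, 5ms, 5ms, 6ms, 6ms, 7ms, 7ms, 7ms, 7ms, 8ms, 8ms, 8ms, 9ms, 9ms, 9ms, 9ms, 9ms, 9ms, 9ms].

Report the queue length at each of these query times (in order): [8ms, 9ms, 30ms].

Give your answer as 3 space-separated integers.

Answer: 5 5 0

Derivation:
Queue lengths at query times:
  query t=8ms: backlog = 5
  query t=9ms: backlog = 5
  query t=30ms: backlog = 0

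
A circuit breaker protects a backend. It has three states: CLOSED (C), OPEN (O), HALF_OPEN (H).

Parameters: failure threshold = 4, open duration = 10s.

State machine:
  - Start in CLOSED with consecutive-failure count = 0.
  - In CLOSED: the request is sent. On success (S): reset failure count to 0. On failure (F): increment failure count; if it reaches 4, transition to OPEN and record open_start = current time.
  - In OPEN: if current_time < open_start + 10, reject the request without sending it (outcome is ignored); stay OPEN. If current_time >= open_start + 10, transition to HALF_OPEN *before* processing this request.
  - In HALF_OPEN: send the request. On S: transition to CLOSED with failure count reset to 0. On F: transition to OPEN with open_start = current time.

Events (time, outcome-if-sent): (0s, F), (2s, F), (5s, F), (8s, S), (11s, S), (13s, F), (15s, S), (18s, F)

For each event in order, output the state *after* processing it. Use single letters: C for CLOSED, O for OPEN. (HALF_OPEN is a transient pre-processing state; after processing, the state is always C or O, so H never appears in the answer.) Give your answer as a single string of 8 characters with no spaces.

State after each event:
  event#1 t=0s outcome=F: state=CLOSED
  event#2 t=2s outcome=F: state=CLOSED
  event#3 t=5s outcome=F: state=CLOSED
  event#4 t=8s outcome=S: state=CLOSED
  event#5 t=11s outcome=S: state=CLOSED
  event#6 t=13s outcome=F: state=CLOSED
  event#7 t=15s outcome=S: state=CLOSED
  event#8 t=18s outcome=F: state=CLOSED

Answer: CCCCCCCC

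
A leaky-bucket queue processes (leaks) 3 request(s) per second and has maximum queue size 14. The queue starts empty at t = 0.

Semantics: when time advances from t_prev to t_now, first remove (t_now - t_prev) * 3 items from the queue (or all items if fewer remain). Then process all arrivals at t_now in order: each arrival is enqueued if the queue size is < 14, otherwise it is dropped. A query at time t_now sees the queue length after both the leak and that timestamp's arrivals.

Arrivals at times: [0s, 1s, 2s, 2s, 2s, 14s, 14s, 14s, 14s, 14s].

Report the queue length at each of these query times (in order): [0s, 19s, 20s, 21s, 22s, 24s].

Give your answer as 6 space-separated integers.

Queue lengths at query times:
  query t=0s: backlog = 1
  query t=19s: backlog = 0
  query t=20s: backlog = 0
  query t=21s: backlog = 0
  query t=22s: backlog = 0
  query t=24s: backlog = 0

Answer: 1 0 0 0 0 0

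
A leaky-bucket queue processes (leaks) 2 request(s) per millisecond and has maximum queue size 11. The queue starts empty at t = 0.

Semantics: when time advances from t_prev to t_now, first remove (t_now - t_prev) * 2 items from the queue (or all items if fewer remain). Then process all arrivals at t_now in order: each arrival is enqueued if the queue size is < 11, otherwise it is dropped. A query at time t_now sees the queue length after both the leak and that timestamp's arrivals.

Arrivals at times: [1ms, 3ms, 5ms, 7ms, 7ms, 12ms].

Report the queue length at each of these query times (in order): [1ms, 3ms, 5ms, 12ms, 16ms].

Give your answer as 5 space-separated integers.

Answer: 1 1 1 1 0

Derivation:
Queue lengths at query times:
  query t=1ms: backlog = 1
  query t=3ms: backlog = 1
  query t=5ms: backlog = 1
  query t=12ms: backlog = 1
  query t=16ms: backlog = 0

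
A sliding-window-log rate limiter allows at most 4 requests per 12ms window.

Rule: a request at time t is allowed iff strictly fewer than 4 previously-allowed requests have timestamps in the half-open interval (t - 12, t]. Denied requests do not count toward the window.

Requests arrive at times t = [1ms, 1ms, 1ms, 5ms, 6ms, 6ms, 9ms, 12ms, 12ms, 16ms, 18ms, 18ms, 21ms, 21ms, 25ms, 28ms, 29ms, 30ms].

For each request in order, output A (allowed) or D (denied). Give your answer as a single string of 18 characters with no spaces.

Answer: AAAADDDDDAAAADDADA

Derivation:
Tracking allowed requests in the window:
  req#1 t=1ms: ALLOW
  req#2 t=1ms: ALLOW
  req#3 t=1ms: ALLOW
  req#4 t=5ms: ALLOW
  req#5 t=6ms: DENY
  req#6 t=6ms: DENY
  req#7 t=9ms: DENY
  req#8 t=12ms: DENY
  req#9 t=12ms: DENY
  req#10 t=16ms: ALLOW
  req#11 t=18ms: ALLOW
  req#12 t=18ms: ALLOW
  req#13 t=21ms: ALLOW
  req#14 t=21ms: DENY
  req#15 t=25ms: DENY
  req#16 t=28ms: ALLOW
  req#17 t=29ms: DENY
  req#18 t=30ms: ALLOW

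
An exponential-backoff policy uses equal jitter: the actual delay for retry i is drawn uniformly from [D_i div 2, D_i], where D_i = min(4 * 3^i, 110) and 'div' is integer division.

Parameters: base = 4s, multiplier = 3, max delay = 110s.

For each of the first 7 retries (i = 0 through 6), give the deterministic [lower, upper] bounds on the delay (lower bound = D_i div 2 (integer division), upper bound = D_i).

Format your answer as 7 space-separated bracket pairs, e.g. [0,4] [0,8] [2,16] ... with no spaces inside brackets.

Computing bounds per retry:
  i=0: D_i=min(4*3^0,110)=4, bounds=[2,4]
  i=1: D_i=min(4*3^1,110)=12, bounds=[6,12]
  i=2: D_i=min(4*3^2,110)=36, bounds=[18,36]
  i=3: D_i=min(4*3^3,110)=108, bounds=[54,108]
  i=4: D_i=min(4*3^4,110)=110, bounds=[55,110]
  i=5: D_i=min(4*3^5,110)=110, bounds=[55,110]
  i=6: D_i=min(4*3^6,110)=110, bounds=[55,110]

Answer: [2,4] [6,12] [18,36] [54,108] [55,110] [55,110] [55,110]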